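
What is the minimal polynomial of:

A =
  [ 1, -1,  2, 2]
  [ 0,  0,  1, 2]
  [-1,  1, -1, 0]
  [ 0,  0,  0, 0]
x^3

The characteristic polynomial is χ_A(x) = x^4, so the eigenvalues are known. The minimal polynomial is
  m_A(x) = Π_λ (x − λ)^{k_λ}
where k_λ is the size of the *largest* Jordan block for λ (equivalently, the smallest k with (A − λI)^k v = 0 for every generalised eigenvector v of λ).

  λ = 0: largest Jordan block has size 3, contributing (x − 0)^3

So m_A(x) = x^3 = x^3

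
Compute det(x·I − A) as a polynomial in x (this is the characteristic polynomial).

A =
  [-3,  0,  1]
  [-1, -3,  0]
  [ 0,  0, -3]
x^3 + 9*x^2 + 27*x + 27

Expanding det(x·I − A) (e.g. by cofactor expansion or by noting that A is similar to its Jordan form J, which has the same characteristic polynomial as A) gives
  χ_A(x) = x^3 + 9*x^2 + 27*x + 27
which factors as (x + 3)^3. The eigenvalues (with algebraic multiplicities) are λ = -3 with multiplicity 3.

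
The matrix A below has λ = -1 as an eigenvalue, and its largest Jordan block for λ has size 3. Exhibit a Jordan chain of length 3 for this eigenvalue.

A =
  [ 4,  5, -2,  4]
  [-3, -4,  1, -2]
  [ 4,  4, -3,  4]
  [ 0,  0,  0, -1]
A Jordan chain for λ = -1 of length 3:
v_1 = (2, -2, 0, 0)ᵀ
v_2 = (5, -3, 4, 0)ᵀ
v_3 = (1, 0, 0, 0)ᵀ

Let N = A − (-1)·I. We want v_3 with N^3 v_3 = 0 but N^2 v_3 ≠ 0; then v_{j-1} := N · v_j for j = 3, …, 2.

Pick v_3 = (1, 0, 0, 0)ᵀ.
Then v_2 = N · v_3 = (5, -3, 4, 0)ᵀ.
Then v_1 = N · v_2 = (2, -2, 0, 0)ᵀ.

Sanity check: (A − (-1)·I) v_1 = (0, 0, 0, 0)ᵀ = 0. ✓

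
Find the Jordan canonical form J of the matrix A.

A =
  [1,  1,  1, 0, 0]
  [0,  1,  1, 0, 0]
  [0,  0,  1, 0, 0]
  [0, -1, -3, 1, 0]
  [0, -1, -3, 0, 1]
J_3(1) ⊕ J_1(1) ⊕ J_1(1)

The characteristic polynomial is
  det(x·I − A) = x^5 - 5*x^4 + 10*x^3 - 10*x^2 + 5*x - 1 = (x - 1)^5

Eigenvalues and multiplicities (the geometric multiplicity of λ is n − rank(A − λI), which equals the number of Jordan blocks for λ):
  λ = 1: algebraic multiplicity = 5, geometric multiplicity = 3

Determining the block sizes for each eigenvalue:
  λ = 1: with am = 5 and gm = 3, the partition is not yet determined (e.g. several partitions of 5 into 3 parts exist). Let N = A − (1)·I. Computing rank(N^1) = 2, rank(N^2) = 1, rank(N^3) = 0; the number of blocks of size ≥ j is rank(N^{j−1}) − rank(N^j), giving [3, 1, 1]. So we have 1 block(s) of size 3, 2 block(s) of size 1 → block sizes [3, 1, 1]

Assembling the blocks gives a Jordan form
J =
  [1, 1, 0, 0, 0]
  [0, 1, 1, 0, 0]
  [0, 0, 1, 0, 0]
  [0, 0, 0, 1, 0]
  [0, 0, 0, 0, 1]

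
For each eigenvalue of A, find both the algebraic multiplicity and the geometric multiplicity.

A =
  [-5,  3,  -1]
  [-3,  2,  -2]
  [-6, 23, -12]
λ = -5: alg = 3, geom = 1

Step 1 — factor the characteristic polynomial to read off the algebraic multiplicities:
  χ_A(x) = (x + 5)^3

Step 2 — compute geometric multiplicities via the rank-nullity identity g(λ) = n − rank(A − λI):
  rank(A − (-5)·I) = 2, so dim ker(A − (-5)·I) = n − 2 = 1

Summary:
  λ = -5: algebraic multiplicity = 3, geometric multiplicity = 1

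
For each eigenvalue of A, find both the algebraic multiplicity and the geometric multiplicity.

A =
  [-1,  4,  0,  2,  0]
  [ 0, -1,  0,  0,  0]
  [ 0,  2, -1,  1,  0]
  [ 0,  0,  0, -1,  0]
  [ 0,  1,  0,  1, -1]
λ = -1: alg = 5, geom = 3

Step 1 — factor the characteristic polynomial to read off the algebraic multiplicities:
  χ_A(x) = (x + 1)^5

Step 2 — compute geometric multiplicities via the rank-nullity identity g(λ) = n − rank(A − λI):
  rank(A − (-1)·I) = 2, so dim ker(A − (-1)·I) = n − 2 = 3

Summary:
  λ = -1: algebraic multiplicity = 5, geometric multiplicity = 3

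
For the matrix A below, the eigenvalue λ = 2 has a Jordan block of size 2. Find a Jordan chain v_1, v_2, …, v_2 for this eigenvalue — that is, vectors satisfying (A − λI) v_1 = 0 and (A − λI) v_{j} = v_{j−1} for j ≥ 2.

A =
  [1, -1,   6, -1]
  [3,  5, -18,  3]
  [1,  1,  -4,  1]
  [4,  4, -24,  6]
A Jordan chain for λ = 2 of length 2:
v_1 = (-1, 3, 1, 4)ᵀ
v_2 = (1, 0, 0, 0)ᵀ

Let N = A − (2)·I. We want v_2 with N^2 v_2 = 0 but N^1 v_2 ≠ 0; then v_{j-1} := N · v_j for j = 2, …, 2.

Pick v_2 = (1, 0, 0, 0)ᵀ.
Then v_1 = N · v_2 = (-1, 3, 1, 4)ᵀ.

Sanity check: (A − (2)·I) v_1 = (0, 0, 0, 0)ᵀ = 0. ✓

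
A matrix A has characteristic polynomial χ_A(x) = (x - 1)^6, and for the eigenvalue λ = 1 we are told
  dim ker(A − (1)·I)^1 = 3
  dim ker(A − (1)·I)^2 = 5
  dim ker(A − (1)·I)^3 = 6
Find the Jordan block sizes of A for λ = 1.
Block sizes for λ = 1: [3, 2, 1]

From the dimensions of kernels of powers, the number of Jordan blocks of size at least j is d_j − d_{j−1} where d_j = dim ker(N^j) (with d_0 = 0). Computing the differences gives [3, 2, 1].
The number of blocks of size exactly k is (#blocks of size ≥ k) − (#blocks of size ≥ k + 1), so the partition is: 1 block(s) of size 1, 1 block(s) of size 2, 1 block(s) of size 3.
In nonincreasing order the block sizes are [3, 2, 1].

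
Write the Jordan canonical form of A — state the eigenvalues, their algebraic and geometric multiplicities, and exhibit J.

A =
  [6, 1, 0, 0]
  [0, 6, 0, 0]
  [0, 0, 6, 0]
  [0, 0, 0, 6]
J_2(6) ⊕ J_1(6) ⊕ J_1(6)

The characteristic polynomial is
  det(x·I − A) = x^4 - 24*x^3 + 216*x^2 - 864*x + 1296 = (x - 6)^4

Eigenvalues and multiplicities (the geometric multiplicity of λ is n − rank(A − λI), which equals the number of Jordan blocks for λ):
  λ = 6: algebraic multiplicity = 4, geometric multiplicity = 3

Determining the block sizes for each eigenvalue:
  λ = 6: 3 blocks summing to 4 forces exactly one block of size 2 and the rest size 1 → block sizes [2, 1, 1]

Assembling the blocks gives a Jordan form
J =
  [6, 1, 0, 0]
  [0, 6, 0, 0]
  [0, 0, 6, 0]
  [0, 0, 0, 6]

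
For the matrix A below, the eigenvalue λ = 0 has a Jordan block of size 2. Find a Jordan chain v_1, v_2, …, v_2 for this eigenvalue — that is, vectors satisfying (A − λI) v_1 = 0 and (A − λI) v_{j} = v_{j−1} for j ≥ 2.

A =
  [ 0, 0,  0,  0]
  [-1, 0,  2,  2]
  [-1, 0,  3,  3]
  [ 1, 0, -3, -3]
A Jordan chain for λ = 0 of length 2:
v_1 = (0, -1, -1, 1)ᵀ
v_2 = (1, 0, 0, 0)ᵀ

Let N = A − (0)·I. We want v_2 with N^2 v_2 = 0 but N^1 v_2 ≠ 0; then v_{j-1} := N · v_j for j = 2, …, 2.

Pick v_2 = (1, 0, 0, 0)ᵀ.
Then v_1 = N · v_2 = (0, -1, -1, 1)ᵀ.

Sanity check: (A − (0)·I) v_1 = (0, 0, 0, 0)ᵀ = 0. ✓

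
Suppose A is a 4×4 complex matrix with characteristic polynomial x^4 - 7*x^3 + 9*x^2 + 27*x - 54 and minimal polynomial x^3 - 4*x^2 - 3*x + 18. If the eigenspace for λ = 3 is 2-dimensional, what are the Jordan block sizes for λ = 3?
Block sizes for λ = 3: [2, 1]

Step 1 — from the characteristic polynomial, algebraic multiplicity of λ = 3 is 3. From dim ker(A − (3)·I) = 2, there are exactly 2 Jordan blocks for λ = 3.
Step 2 — from the minimal polynomial, the factor (x − 3)^2 tells us the largest block for λ = 3 has size 2.
Step 3 — with total size 3, 2 blocks, and largest block 2, the block sizes (in nonincreasing order) are [2, 1].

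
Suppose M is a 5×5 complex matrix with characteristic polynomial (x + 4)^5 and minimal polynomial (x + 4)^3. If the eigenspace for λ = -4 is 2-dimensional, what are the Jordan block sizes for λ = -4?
Block sizes for λ = -4: [3, 2]

Step 1 — from the characteristic polynomial, algebraic multiplicity of λ = -4 is 5. From dim ker(M − (-4)·I) = 2, there are exactly 2 Jordan blocks for λ = -4.
Step 2 — from the minimal polynomial, the factor (x + 4)^3 tells us the largest block for λ = -4 has size 3.
Step 3 — with total size 5, 2 blocks, and largest block 3, the block sizes (in nonincreasing order) are [3, 2].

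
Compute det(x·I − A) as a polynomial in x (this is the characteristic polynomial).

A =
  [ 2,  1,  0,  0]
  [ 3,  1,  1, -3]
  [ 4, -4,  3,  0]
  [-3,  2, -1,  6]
x^4 - 12*x^3 + 54*x^2 - 108*x + 81

Expanding det(x·I − A) (e.g. by cofactor expansion or by noting that A is similar to its Jordan form J, which has the same characteristic polynomial as A) gives
  χ_A(x) = x^4 - 12*x^3 + 54*x^2 - 108*x + 81
which factors as (x - 3)^4. The eigenvalues (with algebraic multiplicities) are λ = 3 with multiplicity 4.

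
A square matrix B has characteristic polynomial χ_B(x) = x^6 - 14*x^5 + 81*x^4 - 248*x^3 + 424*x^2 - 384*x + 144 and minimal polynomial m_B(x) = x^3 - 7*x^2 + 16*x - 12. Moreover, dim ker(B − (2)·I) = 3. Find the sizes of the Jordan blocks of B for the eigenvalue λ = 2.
Block sizes for λ = 2: [2, 1, 1]

Step 1 — from the characteristic polynomial, algebraic multiplicity of λ = 2 is 4. From dim ker(B − (2)·I) = 3, there are exactly 3 Jordan blocks for λ = 2.
Step 2 — from the minimal polynomial, the factor (x − 2)^2 tells us the largest block for λ = 2 has size 2.
Step 3 — with total size 4, 3 blocks, and largest block 2, the block sizes (in nonincreasing order) are [2, 1, 1].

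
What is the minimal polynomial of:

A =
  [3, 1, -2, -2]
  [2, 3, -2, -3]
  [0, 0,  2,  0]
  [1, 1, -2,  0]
x^3 - 6*x^2 + 12*x - 8

The characteristic polynomial is χ_A(x) = (x - 2)^4, so the eigenvalues are known. The minimal polynomial is
  m_A(x) = Π_λ (x − λ)^{k_λ}
where k_λ is the size of the *largest* Jordan block for λ (equivalently, the smallest k with (A − λI)^k v = 0 for every generalised eigenvector v of λ).

  λ = 2: largest Jordan block has size 3, contributing (x − 2)^3

So m_A(x) = (x - 2)^3 = x^3 - 6*x^2 + 12*x - 8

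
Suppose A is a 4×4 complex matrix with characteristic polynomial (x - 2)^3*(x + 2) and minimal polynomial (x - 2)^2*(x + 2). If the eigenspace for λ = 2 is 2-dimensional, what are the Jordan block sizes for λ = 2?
Block sizes for λ = 2: [2, 1]

Step 1 — from the characteristic polynomial, algebraic multiplicity of λ = 2 is 3. From dim ker(A − (2)·I) = 2, there are exactly 2 Jordan blocks for λ = 2.
Step 2 — from the minimal polynomial, the factor (x − 2)^2 tells us the largest block for λ = 2 has size 2.
Step 3 — with total size 3, 2 blocks, and largest block 2, the block sizes (in nonincreasing order) are [2, 1].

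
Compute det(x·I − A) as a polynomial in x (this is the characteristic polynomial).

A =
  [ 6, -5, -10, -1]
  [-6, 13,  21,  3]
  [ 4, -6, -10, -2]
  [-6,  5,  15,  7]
x^4 - 16*x^3 + 96*x^2 - 256*x + 256

Expanding det(x·I − A) (e.g. by cofactor expansion or by noting that A is similar to its Jordan form J, which has the same characteristic polynomial as A) gives
  χ_A(x) = x^4 - 16*x^3 + 96*x^2 - 256*x + 256
which factors as (x - 4)^4. The eigenvalues (with algebraic multiplicities) are λ = 4 with multiplicity 4.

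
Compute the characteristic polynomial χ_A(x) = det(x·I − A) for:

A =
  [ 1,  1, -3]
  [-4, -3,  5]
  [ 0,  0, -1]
x^3 + 3*x^2 + 3*x + 1

Expanding det(x·I − A) (e.g. by cofactor expansion or by noting that A is similar to its Jordan form J, which has the same characteristic polynomial as A) gives
  χ_A(x) = x^3 + 3*x^2 + 3*x + 1
which factors as (x + 1)^3. The eigenvalues (with algebraic multiplicities) are λ = -1 with multiplicity 3.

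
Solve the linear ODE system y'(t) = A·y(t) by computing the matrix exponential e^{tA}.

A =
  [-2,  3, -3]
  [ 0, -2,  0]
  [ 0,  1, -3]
e^{tA} =
  [exp(-2*t), 3*exp(-2*t) - 3*exp(-3*t), -3*exp(-2*t) + 3*exp(-3*t)]
  [0, exp(-2*t), 0]
  [0, exp(-2*t) - exp(-3*t), exp(-3*t)]

Strategy: write A = P · J · P⁻¹ where J is a Jordan canonical form, so e^{tA} = P · e^{tJ} · P⁻¹, and e^{tJ} can be computed block-by-block.

A has Jordan form
J =
  [-3,  0,  0]
  [ 0, -2,  0]
  [ 0,  0, -2]
(up to reordering of blocks).

Per-block formulas:
  For a 1×1 block at λ = -3: exp(t · [-3]) = [e^(-3t)].
  For a 1×1 block at λ = -2: exp(t · [-2]) = [e^(-2t)].

After assembling e^{tJ} and conjugating by P, we get:

e^{tA} =
  [exp(-2*t), 3*exp(-2*t) - 3*exp(-3*t), -3*exp(-2*t) + 3*exp(-3*t)]
  [0, exp(-2*t), 0]
  [0, exp(-2*t) - exp(-3*t), exp(-3*t)]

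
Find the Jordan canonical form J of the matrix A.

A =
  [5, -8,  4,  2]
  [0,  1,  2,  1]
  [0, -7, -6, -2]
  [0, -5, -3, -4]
J_3(-3) ⊕ J_1(5)

The characteristic polynomial is
  det(x·I − A) = x^4 + 4*x^3 - 18*x^2 - 108*x - 135 = (x - 5)*(x + 3)^3

Eigenvalues and multiplicities (the geometric multiplicity of λ is n − rank(A − λI), which equals the number of Jordan blocks for λ):
  λ = -3: algebraic multiplicity = 3, geometric multiplicity = 1
  λ = 5: algebraic multiplicity = 1, geometric multiplicity = 1

Determining the block sizes for each eigenvalue:
  λ = -3: one block (gm = 1), so the single block has size am = 3 → block sizes [3]
  λ = 5: one block (gm = 1), so the single block has size am = 1 → block sizes [1]

Assembling the blocks gives a Jordan form
J =
  [-3,  1,  0, 0]
  [ 0, -3,  1, 0]
  [ 0,  0, -3, 0]
  [ 0,  0,  0, 5]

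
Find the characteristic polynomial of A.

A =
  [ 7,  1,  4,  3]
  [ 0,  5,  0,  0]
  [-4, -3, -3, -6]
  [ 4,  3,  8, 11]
x^4 - 20*x^3 + 150*x^2 - 500*x + 625

Expanding det(x·I − A) (e.g. by cofactor expansion or by noting that A is similar to its Jordan form J, which has the same characteristic polynomial as A) gives
  χ_A(x) = x^4 - 20*x^3 + 150*x^2 - 500*x + 625
which factors as (x - 5)^4. The eigenvalues (with algebraic multiplicities) are λ = 5 with multiplicity 4.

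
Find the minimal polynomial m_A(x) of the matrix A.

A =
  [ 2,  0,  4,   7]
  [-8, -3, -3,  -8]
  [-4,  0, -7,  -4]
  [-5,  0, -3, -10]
x^4 + 18*x^3 + 120*x^2 + 350*x + 375

The characteristic polynomial is χ_A(x) = (x + 3)*(x + 5)^3, so the eigenvalues are known. The minimal polynomial is
  m_A(x) = Π_λ (x − λ)^{k_λ}
where k_λ is the size of the *largest* Jordan block for λ (equivalently, the smallest k with (A − λI)^k v = 0 for every generalised eigenvector v of λ).

  λ = -5: largest Jordan block has size 3, contributing (x + 5)^3
  λ = -3: largest Jordan block has size 1, contributing (x + 3)

So m_A(x) = (x + 3)*(x + 5)^3 = x^4 + 18*x^3 + 120*x^2 + 350*x + 375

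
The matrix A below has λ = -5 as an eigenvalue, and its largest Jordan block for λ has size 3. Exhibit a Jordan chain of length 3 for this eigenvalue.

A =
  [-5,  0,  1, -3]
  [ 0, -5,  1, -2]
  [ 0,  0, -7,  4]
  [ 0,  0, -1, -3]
A Jordan chain for λ = -5 of length 3:
v_1 = (1, 0, 0, 0)ᵀ
v_2 = (1, 1, -2, -1)ᵀ
v_3 = (0, 0, 1, 0)ᵀ

Let N = A − (-5)·I. We want v_3 with N^3 v_3 = 0 but N^2 v_3 ≠ 0; then v_{j-1} := N · v_j for j = 3, …, 2.

Pick v_3 = (0, 0, 1, 0)ᵀ.
Then v_2 = N · v_3 = (1, 1, -2, -1)ᵀ.
Then v_1 = N · v_2 = (1, 0, 0, 0)ᵀ.

Sanity check: (A − (-5)·I) v_1 = (0, 0, 0, 0)ᵀ = 0. ✓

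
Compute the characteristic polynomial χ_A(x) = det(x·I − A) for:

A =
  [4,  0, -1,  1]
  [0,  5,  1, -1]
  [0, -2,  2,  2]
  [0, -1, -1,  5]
x^4 - 16*x^3 + 96*x^2 - 256*x + 256

Expanding det(x·I − A) (e.g. by cofactor expansion or by noting that A is similar to its Jordan form J, which has the same characteristic polynomial as A) gives
  χ_A(x) = x^4 - 16*x^3 + 96*x^2 - 256*x + 256
which factors as (x - 4)^4. The eigenvalues (with algebraic multiplicities) are λ = 4 with multiplicity 4.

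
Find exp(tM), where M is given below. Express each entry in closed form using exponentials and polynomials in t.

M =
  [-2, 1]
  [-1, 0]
e^{tM} =
  [-t*exp(-t) + exp(-t), t*exp(-t)]
  [-t*exp(-t), t*exp(-t) + exp(-t)]

Strategy: write M = P · J · P⁻¹ where J is a Jordan canonical form, so e^{tM} = P · e^{tJ} · P⁻¹, and e^{tJ} can be computed block-by-block.

M has Jordan form
J =
  [-1,  1]
  [ 0, -1]
(up to reordering of blocks).

Per-block formulas:
  For a 2×2 Jordan block J_2(-1): exp(t · J_2(-1)) = e^(-1t)·(I + t·N), where N is the 2×2 nilpotent shift.

After assembling e^{tJ} and conjugating by P, we get:

e^{tM} =
  [-t*exp(-t) + exp(-t), t*exp(-t)]
  [-t*exp(-t), t*exp(-t) + exp(-t)]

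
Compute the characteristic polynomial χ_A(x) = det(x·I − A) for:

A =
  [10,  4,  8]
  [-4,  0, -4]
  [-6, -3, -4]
x^3 - 6*x^2 + 12*x - 8

Expanding det(x·I − A) (e.g. by cofactor expansion or by noting that A is similar to its Jordan form J, which has the same characteristic polynomial as A) gives
  χ_A(x) = x^3 - 6*x^2 + 12*x - 8
which factors as (x - 2)^3. The eigenvalues (with algebraic multiplicities) are λ = 2 with multiplicity 3.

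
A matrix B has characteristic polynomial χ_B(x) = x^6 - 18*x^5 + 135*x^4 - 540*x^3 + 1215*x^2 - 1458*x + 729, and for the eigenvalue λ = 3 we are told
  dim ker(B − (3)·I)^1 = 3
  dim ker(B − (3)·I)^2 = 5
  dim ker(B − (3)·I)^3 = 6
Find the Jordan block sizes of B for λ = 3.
Block sizes for λ = 3: [3, 2, 1]

From the dimensions of kernels of powers, the number of Jordan blocks of size at least j is d_j − d_{j−1} where d_j = dim ker(N^j) (with d_0 = 0). Computing the differences gives [3, 2, 1].
The number of blocks of size exactly k is (#blocks of size ≥ k) − (#blocks of size ≥ k + 1), so the partition is: 1 block(s) of size 1, 1 block(s) of size 2, 1 block(s) of size 3.
In nonincreasing order the block sizes are [3, 2, 1].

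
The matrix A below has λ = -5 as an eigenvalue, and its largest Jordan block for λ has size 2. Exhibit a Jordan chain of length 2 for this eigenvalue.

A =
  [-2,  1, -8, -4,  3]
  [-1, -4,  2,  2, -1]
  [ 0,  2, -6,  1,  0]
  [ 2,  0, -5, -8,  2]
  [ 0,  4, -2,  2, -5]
A Jordan chain for λ = -5 of length 2:
v_1 = (3, -1, 0, 2, 0)ᵀ
v_2 = (1, 0, 0, 0, 0)ᵀ

Let N = A − (-5)·I. We want v_2 with N^2 v_2 = 0 but N^1 v_2 ≠ 0; then v_{j-1} := N · v_j for j = 2, …, 2.

Pick v_2 = (1, 0, 0, 0, 0)ᵀ.
Then v_1 = N · v_2 = (3, -1, 0, 2, 0)ᵀ.

Sanity check: (A − (-5)·I) v_1 = (0, 0, 0, 0, 0)ᵀ = 0. ✓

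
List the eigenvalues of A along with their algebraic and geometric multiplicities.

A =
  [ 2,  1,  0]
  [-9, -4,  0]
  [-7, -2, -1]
λ = -1: alg = 3, geom = 1

Step 1 — factor the characteristic polynomial to read off the algebraic multiplicities:
  χ_A(x) = (x + 1)^3

Step 2 — compute geometric multiplicities via the rank-nullity identity g(λ) = n − rank(A − λI):
  rank(A − (-1)·I) = 2, so dim ker(A − (-1)·I) = n − 2 = 1

Summary:
  λ = -1: algebraic multiplicity = 3, geometric multiplicity = 1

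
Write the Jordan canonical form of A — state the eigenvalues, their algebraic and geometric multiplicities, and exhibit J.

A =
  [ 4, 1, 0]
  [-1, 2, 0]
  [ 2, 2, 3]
J_2(3) ⊕ J_1(3)

The characteristic polynomial is
  det(x·I − A) = x^3 - 9*x^2 + 27*x - 27 = (x - 3)^3

Eigenvalues and multiplicities (the geometric multiplicity of λ is n − rank(A − λI), which equals the number of Jordan blocks for λ):
  λ = 3: algebraic multiplicity = 3, geometric multiplicity = 2

Determining the block sizes for each eigenvalue:
  λ = 3: 2 blocks summing to 3 forces exactly one block of size 2 and the rest size 1 → block sizes [2, 1]

Assembling the blocks gives a Jordan form
J =
  [3, 1, 0]
  [0, 3, 0]
  [0, 0, 3]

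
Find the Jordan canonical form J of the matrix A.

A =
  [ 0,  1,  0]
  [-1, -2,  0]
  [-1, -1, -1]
J_2(-1) ⊕ J_1(-1)

The characteristic polynomial is
  det(x·I − A) = x^3 + 3*x^2 + 3*x + 1 = (x + 1)^3

Eigenvalues and multiplicities (the geometric multiplicity of λ is n − rank(A − λI), which equals the number of Jordan blocks for λ):
  λ = -1: algebraic multiplicity = 3, geometric multiplicity = 2

Determining the block sizes for each eigenvalue:
  λ = -1: 2 blocks summing to 3 forces exactly one block of size 2 and the rest size 1 → block sizes [2, 1]

Assembling the blocks gives a Jordan form
J =
  [-1,  1,  0]
  [ 0, -1,  0]
  [ 0,  0, -1]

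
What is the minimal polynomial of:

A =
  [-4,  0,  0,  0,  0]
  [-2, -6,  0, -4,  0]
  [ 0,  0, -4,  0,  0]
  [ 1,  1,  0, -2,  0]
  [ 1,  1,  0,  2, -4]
x^2 + 8*x + 16

The characteristic polynomial is χ_A(x) = (x + 4)^5, so the eigenvalues are known. The minimal polynomial is
  m_A(x) = Π_λ (x − λ)^{k_λ}
where k_λ is the size of the *largest* Jordan block for λ (equivalently, the smallest k with (A − λI)^k v = 0 for every generalised eigenvector v of λ).

  λ = -4: largest Jordan block has size 2, contributing (x + 4)^2

So m_A(x) = (x + 4)^2 = x^2 + 8*x + 16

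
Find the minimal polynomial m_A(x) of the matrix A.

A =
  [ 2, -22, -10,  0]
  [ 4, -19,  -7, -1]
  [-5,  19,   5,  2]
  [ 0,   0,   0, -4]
x^3 + 12*x^2 + 48*x + 64

The characteristic polynomial is χ_A(x) = (x + 4)^4, so the eigenvalues are known. The minimal polynomial is
  m_A(x) = Π_λ (x − λ)^{k_λ}
where k_λ is the size of the *largest* Jordan block for λ (equivalently, the smallest k with (A − λI)^k v = 0 for every generalised eigenvector v of λ).

  λ = -4: largest Jordan block has size 3, contributing (x + 4)^3

So m_A(x) = (x + 4)^3 = x^3 + 12*x^2 + 48*x + 64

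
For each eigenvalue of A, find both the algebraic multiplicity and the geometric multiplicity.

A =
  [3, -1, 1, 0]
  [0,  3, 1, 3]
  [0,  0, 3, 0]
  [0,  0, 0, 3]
λ = 3: alg = 4, geom = 2

Step 1 — factor the characteristic polynomial to read off the algebraic multiplicities:
  χ_A(x) = (x - 3)^4

Step 2 — compute geometric multiplicities via the rank-nullity identity g(λ) = n − rank(A − λI):
  rank(A − (3)·I) = 2, so dim ker(A − (3)·I) = n − 2 = 2

Summary:
  λ = 3: algebraic multiplicity = 4, geometric multiplicity = 2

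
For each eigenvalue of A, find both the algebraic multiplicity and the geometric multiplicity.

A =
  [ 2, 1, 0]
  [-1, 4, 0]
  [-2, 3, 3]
λ = 3: alg = 3, geom = 1

Step 1 — factor the characteristic polynomial to read off the algebraic multiplicities:
  χ_A(x) = (x - 3)^3

Step 2 — compute geometric multiplicities via the rank-nullity identity g(λ) = n − rank(A − λI):
  rank(A − (3)·I) = 2, so dim ker(A − (3)·I) = n − 2 = 1

Summary:
  λ = 3: algebraic multiplicity = 3, geometric multiplicity = 1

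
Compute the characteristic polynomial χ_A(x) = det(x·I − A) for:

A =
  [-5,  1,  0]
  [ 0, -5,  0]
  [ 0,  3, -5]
x^3 + 15*x^2 + 75*x + 125

Expanding det(x·I − A) (e.g. by cofactor expansion or by noting that A is similar to its Jordan form J, which has the same characteristic polynomial as A) gives
  χ_A(x) = x^3 + 15*x^2 + 75*x + 125
which factors as (x + 5)^3. The eigenvalues (with algebraic multiplicities) are λ = -5 with multiplicity 3.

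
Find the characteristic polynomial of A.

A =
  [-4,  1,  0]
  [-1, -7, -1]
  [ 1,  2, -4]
x^3 + 15*x^2 + 75*x + 125

Expanding det(x·I − A) (e.g. by cofactor expansion or by noting that A is similar to its Jordan form J, which has the same characteristic polynomial as A) gives
  χ_A(x) = x^3 + 15*x^2 + 75*x + 125
which factors as (x + 5)^3. The eigenvalues (with algebraic multiplicities) are λ = -5 with multiplicity 3.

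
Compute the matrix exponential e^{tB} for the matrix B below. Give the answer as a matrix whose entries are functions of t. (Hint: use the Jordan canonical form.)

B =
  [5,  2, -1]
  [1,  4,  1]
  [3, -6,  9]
e^{tB} =
  [-t*exp(6*t) + exp(6*t), 2*t*exp(6*t), -t*exp(6*t)]
  [t*exp(6*t), -2*t*exp(6*t) + exp(6*t), t*exp(6*t)]
  [3*t*exp(6*t), -6*t*exp(6*t), 3*t*exp(6*t) + exp(6*t)]

Strategy: write B = P · J · P⁻¹ where J is a Jordan canonical form, so e^{tB} = P · e^{tJ} · P⁻¹, and e^{tJ} can be computed block-by-block.

B has Jordan form
J =
  [6, 1, 0]
  [0, 6, 0]
  [0, 0, 6]
(up to reordering of blocks).

Per-block formulas:
  For a 1×1 block at λ = 6: exp(t · [6]) = [e^(6t)].
  For a 2×2 Jordan block J_2(6): exp(t · J_2(6)) = e^(6t)·(I + t·N), where N is the 2×2 nilpotent shift.

After assembling e^{tJ} and conjugating by P, we get:

e^{tB} =
  [-t*exp(6*t) + exp(6*t), 2*t*exp(6*t), -t*exp(6*t)]
  [t*exp(6*t), -2*t*exp(6*t) + exp(6*t), t*exp(6*t)]
  [3*t*exp(6*t), -6*t*exp(6*t), 3*t*exp(6*t) + exp(6*t)]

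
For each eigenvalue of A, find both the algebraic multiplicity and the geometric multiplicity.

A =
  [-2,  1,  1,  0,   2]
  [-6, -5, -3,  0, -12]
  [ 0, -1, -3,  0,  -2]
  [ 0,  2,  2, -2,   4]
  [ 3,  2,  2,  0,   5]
λ = -2: alg = 4, geom = 3; λ = 1: alg = 1, geom = 1

Step 1 — factor the characteristic polynomial to read off the algebraic multiplicities:
  χ_A(x) = (x - 1)*(x + 2)^4

Step 2 — compute geometric multiplicities via the rank-nullity identity g(λ) = n − rank(A − λI):
  rank(A − (-2)·I) = 2, so dim ker(A − (-2)·I) = n − 2 = 3
  rank(A − (1)·I) = 4, so dim ker(A − (1)·I) = n − 4 = 1

Summary:
  λ = -2: algebraic multiplicity = 4, geometric multiplicity = 3
  λ = 1: algebraic multiplicity = 1, geometric multiplicity = 1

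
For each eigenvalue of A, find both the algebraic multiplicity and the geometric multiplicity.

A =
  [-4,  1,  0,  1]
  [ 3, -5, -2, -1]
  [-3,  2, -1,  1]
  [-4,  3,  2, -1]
λ = -3: alg = 3, geom = 2; λ = -2: alg = 1, geom = 1

Step 1 — factor the characteristic polynomial to read off the algebraic multiplicities:
  χ_A(x) = (x + 2)*(x + 3)^3

Step 2 — compute geometric multiplicities via the rank-nullity identity g(λ) = n − rank(A − λI):
  rank(A − (-3)·I) = 2, so dim ker(A − (-3)·I) = n − 2 = 2
  rank(A − (-2)·I) = 3, so dim ker(A − (-2)·I) = n − 3 = 1

Summary:
  λ = -3: algebraic multiplicity = 3, geometric multiplicity = 2
  λ = -2: algebraic multiplicity = 1, geometric multiplicity = 1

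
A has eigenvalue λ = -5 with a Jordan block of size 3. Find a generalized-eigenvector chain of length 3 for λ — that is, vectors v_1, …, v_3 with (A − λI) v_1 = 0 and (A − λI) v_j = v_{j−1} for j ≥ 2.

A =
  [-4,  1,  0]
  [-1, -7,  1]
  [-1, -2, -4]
A Jordan chain for λ = -5 of length 3:
v_1 = (-1, 1, 1)ᵀ
v_2 = (1, -2, -2)ᵀ
v_3 = (0, 1, 0)ᵀ

Let N = A − (-5)·I. We want v_3 with N^3 v_3 = 0 but N^2 v_3 ≠ 0; then v_{j-1} := N · v_j for j = 3, …, 2.

Pick v_3 = (0, 1, 0)ᵀ.
Then v_2 = N · v_3 = (1, -2, -2)ᵀ.
Then v_1 = N · v_2 = (-1, 1, 1)ᵀ.

Sanity check: (A − (-5)·I) v_1 = (0, 0, 0)ᵀ = 0. ✓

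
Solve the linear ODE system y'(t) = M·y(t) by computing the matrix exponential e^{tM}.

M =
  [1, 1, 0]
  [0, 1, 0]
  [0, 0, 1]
e^{tM} =
  [exp(t), t*exp(t), 0]
  [0, exp(t), 0]
  [0, 0, exp(t)]

Strategy: write M = P · J · P⁻¹ where J is a Jordan canonical form, so e^{tM} = P · e^{tJ} · P⁻¹, and e^{tJ} can be computed block-by-block.

M has Jordan form
J =
  [1, 1, 0]
  [0, 1, 0]
  [0, 0, 1]
(up to reordering of blocks).

Per-block formulas:
  For a 2×2 Jordan block J_2(1): exp(t · J_2(1)) = e^(1t)·(I + t·N), where N is the 2×2 nilpotent shift.
  For a 1×1 block at λ = 1: exp(t · [1]) = [e^(1t)].

After assembling e^{tJ} and conjugating by P, we get:

e^{tM} =
  [exp(t), t*exp(t), 0]
  [0, exp(t), 0]
  [0, 0, exp(t)]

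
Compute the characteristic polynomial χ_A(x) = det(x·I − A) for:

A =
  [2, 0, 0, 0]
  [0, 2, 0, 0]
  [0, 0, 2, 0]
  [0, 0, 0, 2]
x^4 - 8*x^3 + 24*x^2 - 32*x + 16

Expanding det(x·I − A) (e.g. by cofactor expansion or by noting that A is similar to its Jordan form J, which has the same characteristic polynomial as A) gives
  χ_A(x) = x^4 - 8*x^3 + 24*x^2 - 32*x + 16
which factors as (x - 2)^4. The eigenvalues (with algebraic multiplicities) are λ = 2 with multiplicity 4.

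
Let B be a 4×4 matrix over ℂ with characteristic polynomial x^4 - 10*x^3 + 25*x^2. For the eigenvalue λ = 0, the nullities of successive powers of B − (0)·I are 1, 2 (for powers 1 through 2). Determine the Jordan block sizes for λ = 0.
Block sizes for λ = 0: [2]

From the dimensions of kernels of powers, the number of Jordan blocks of size at least j is d_j − d_{j−1} where d_j = dim ker(N^j) (with d_0 = 0). Computing the differences gives [1, 1].
The number of blocks of size exactly k is (#blocks of size ≥ k) − (#blocks of size ≥ k + 1), so the partition is: 1 block(s) of size 2.
In nonincreasing order the block sizes are [2].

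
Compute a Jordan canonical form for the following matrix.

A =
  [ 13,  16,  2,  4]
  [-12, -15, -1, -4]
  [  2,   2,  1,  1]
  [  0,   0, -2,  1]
J_1(-3) ⊕ J_3(1)

The characteristic polynomial is
  det(x·I − A) = x^4 - 6*x^2 + 8*x - 3 = (x - 1)^3*(x + 3)

Eigenvalues and multiplicities (the geometric multiplicity of λ is n − rank(A − λI), which equals the number of Jordan blocks for λ):
  λ = -3: algebraic multiplicity = 1, geometric multiplicity = 1
  λ = 1: algebraic multiplicity = 3, geometric multiplicity = 1

Determining the block sizes for each eigenvalue:
  λ = -3: one block (gm = 1), so the single block has size am = 1 → block sizes [1]
  λ = 1: one block (gm = 1), so the single block has size am = 3 → block sizes [3]

Assembling the blocks gives a Jordan form
J =
  [-3, 0, 0, 0]
  [ 0, 1, 1, 0]
  [ 0, 0, 1, 1]
  [ 0, 0, 0, 1]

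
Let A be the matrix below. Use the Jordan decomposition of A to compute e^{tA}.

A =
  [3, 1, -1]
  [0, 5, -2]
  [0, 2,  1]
e^{tA} =
  [exp(3*t), t*exp(3*t), -t*exp(3*t)]
  [0, 2*t*exp(3*t) + exp(3*t), -2*t*exp(3*t)]
  [0, 2*t*exp(3*t), -2*t*exp(3*t) + exp(3*t)]

Strategy: write A = P · J · P⁻¹ where J is a Jordan canonical form, so e^{tA} = P · e^{tJ} · P⁻¹, and e^{tJ} can be computed block-by-block.

A has Jordan form
J =
  [3, 1, 0]
  [0, 3, 0]
  [0, 0, 3]
(up to reordering of blocks).

Per-block formulas:
  For a 1×1 block at λ = 3: exp(t · [3]) = [e^(3t)].
  For a 2×2 Jordan block J_2(3): exp(t · J_2(3)) = e^(3t)·(I + t·N), where N is the 2×2 nilpotent shift.

After assembling e^{tJ} and conjugating by P, we get:

e^{tA} =
  [exp(3*t), t*exp(3*t), -t*exp(3*t)]
  [0, 2*t*exp(3*t) + exp(3*t), -2*t*exp(3*t)]
  [0, 2*t*exp(3*t), -2*t*exp(3*t) + exp(3*t)]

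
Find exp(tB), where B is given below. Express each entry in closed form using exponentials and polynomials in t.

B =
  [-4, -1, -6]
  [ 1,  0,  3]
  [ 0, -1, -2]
e^{tB} =
  [3*t^2*exp(-2*t)/2 - 2*t*exp(-2*t) + exp(-2*t), 3*t^2*exp(-2*t) - t*exp(-2*t), 9*t^2*exp(-2*t)/2 - 6*t*exp(-2*t)]
  [t*exp(-2*t), 2*t*exp(-2*t) + exp(-2*t), 3*t*exp(-2*t)]
  [-t^2*exp(-2*t)/2, -t^2*exp(-2*t) - t*exp(-2*t), -3*t^2*exp(-2*t)/2 + exp(-2*t)]

Strategy: write B = P · J · P⁻¹ where J is a Jordan canonical form, so e^{tB} = P · e^{tJ} · P⁻¹, and e^{tJ} can be computed block-by-block.

B has Jordan form
J =
  [-2,  1,  0]
  [ 0, -2,  1]
  [ 0,  0, -2]
(up to reordering of blocks).

Per-block formulas:
  For a 3×3 Jordan block J_3(-2): exp(t · J_3(-2)) = e^(-2t)·(I + t·N + (t^2/2)·N^2), where N is the 3×3 nilpotent shift.

After assembling e^{tJ} and conjugating by P, we get:

e^{tB} =
  [3*t^2*exp(-2*t)/2 - 2*t*exp(-2*t) + exp(-2*t), 3*t^2*exp(-2*t) - t*exp(-2*t), 9*t^2*exp(-2*t)/2 - 6*t*exp(-2*t)]
  [t*exp(-2*t), 2*t*exp(-2*t) + exp(-2*t), 3*t*exp(-2*t)]
  [-t^2*exp(-2*t)/2, -t^2*exp(-2*t) - t*exp(-2*t), -3*t^2*exp(-2*t)/2 + exp(-2*t)]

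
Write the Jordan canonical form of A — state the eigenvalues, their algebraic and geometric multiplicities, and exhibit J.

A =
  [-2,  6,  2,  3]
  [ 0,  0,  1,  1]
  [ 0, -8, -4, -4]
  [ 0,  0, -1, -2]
J_3(-2) ⊕ J_1(-2)

The characteristic polynomial is
  det(x·I − A) = x^4 + 8*x^3 + 24*x^2 + 32*x + 16 = (x + 2)^4

Eigenvalues and multiplicities (the geometric multiplicity of λ is n − rank(A − λI), which equals the number of Jordan blocks for λ):
  λ = -2: algebraic multiplicity = 4, geometric multiplicity = 2

Determining the block sizes for each eigenvalue:
  λ = -2: with am = 4 and gm = 2, the partition is not yet determined (e.g. several partitions of 4 into 2 parts exist). Let N = A − (-2)·I. Computing rank(N^1) = 2, rank(N^2) = 1, rank(N^3) = 0; the number of blocks of size ≥ j is rank(N^{j−1}) − rank(N^j), giving [2, 1, 1]. So we have 1 block(s) of size 3, 1 block(s) of size 1 → block sizes [3, 1]

Assembling the blocks gives a Jordan form
J =
  [-2,  1,  0,  0]
  [ 0, -2,  1,  0]
  [ 0,  0, -2,  0]
  [ 0,  0,  0, -2]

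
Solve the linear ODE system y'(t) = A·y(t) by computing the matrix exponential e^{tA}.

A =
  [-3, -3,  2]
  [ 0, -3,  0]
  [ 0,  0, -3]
e^{tA} =
  [exp(-3*t), -3*t*exp(-3*t), 2*t*exp(-3*t)]
  [0, exp(-3*t), 0]
  [0, 0, exp(-3*t)]

Strategy: write A = P · J · P⁻¹ where J is a Jordan canonical form, so e^{tA} = P · e^{tJ} · P⁻¹, and e^{tJ} can be computed block-by-block.

A has Jordan form
J =
  [-3,  1,  0]
  [ 0, -3,  0]
  [ 0,  0, -3]
(up to reordering of blocks).

Per-block formulas:
  For a 1×1 block at λ = -3: exp(t · [-3]) = [e^(-3t)].
  For a 2×2 Jordan block J_2(-3): exp(t · J_2(-3)) = e^(-3t)·(I + t·N), where N is the 2×2 nilpotent shift.

After assembling e^{tJ} and conjugating by P, we get:

e^{tA} =
  [exp(-3*t), -3*t*exp(-3*t), 2*t*exp(-3*t)]
  [0, exp(-3*t), 0]
  [0, 0, exp(-3*t)]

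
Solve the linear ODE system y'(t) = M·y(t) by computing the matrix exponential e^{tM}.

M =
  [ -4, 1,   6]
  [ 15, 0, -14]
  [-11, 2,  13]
e^{tM} =
  [-t^2*exp(3*t) - 7*t*exp(3*t) + exp(3*t), t^2*exp(3*t) + t*exp(3*t), 2*t^2*exp(3*t) + 6*t*exp(3*t)]
  [2*t^2*exp(3*t) + 15*t*exp(3*t), -2*t^2*exp(3*t) - 3*t*exp(3*t) + exp(3*t), -4*t^2*exp(3*t) - 14*t*exp(3*t)]
  [-3*t^2*exp(3*t)/2 - 11*t*exp(3*t), 3*t^2*exp(3*t)/2 + 2*t*exp(3*t), 3*t^2*exp(3*t) + 10*t*exp(3*t) + exp(3*t)]

Strategy: write M = P · J · P⁻¹ where J is a Jordan canonical form, so e^{tM} = P · e^{tJ} · P⁻¹, and e^{tJ} can be computed block-by-block.

M has Jordan form
J =
  [3, 1, 0]
  [0, 3, 1]
  [0, 0, 3]
(up to reordering of blocks).

Per-block formulas:
  For a 3×3 Jordan block J_3(3): exp(t · J_3(3)) = e^(3t)·(I + t·N + (t^2/2)·N^2), where N is the 3×3 nilpotent shift.

After assembling e^{tJ} and conjugating by P, we get:

e^{tM} =
  [-t^2*exp(3*t) - 7*t*exp(3*t) + exp(3*t), t^2*exp(3*t) + t*exp(3*t), 2*t^2*exp(3*t) + 6*t*exp(3*t)]
  [2*t^2*exp(3*t) + 15*t*exp(3*t), -2*t^2*exp(3*t) - 3*t*exp(3*t) + exp(3*t), -4*t^2*exp(3*t) - 14*t*exp(3*t)]
  [-3*t^2*exp(3*t)/2 - 11*t*exp(3*t), 3*t^2*exp(3*t)/2 + 2*t*exp(3*t), 3*t^2*exp(3*t) + 10*t*exp(3*t) + exp(3*t)]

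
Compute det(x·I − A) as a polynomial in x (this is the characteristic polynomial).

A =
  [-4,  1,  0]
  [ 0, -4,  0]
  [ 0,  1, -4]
x^3 + 12*x^2 + 48*x + 64

Expanding det(x·I − A) (e.g. by cofactor expansion or by noting that A is similar to its Jordan form J, which has the same characteristic polynomial as A) gives
  χ_A(x) = x^3 + 12*x^2 + 48*x + 64
which factors as (x + 4)^3. The eigenvalues (with algebraic multiplicities) are λ = -4 with multiplicity 3.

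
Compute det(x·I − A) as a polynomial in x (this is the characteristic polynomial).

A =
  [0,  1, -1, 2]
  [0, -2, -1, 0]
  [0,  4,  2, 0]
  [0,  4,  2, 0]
x^4

Expanding det(x·I − A) (e.g. by cofactor expansion or by noting that A is similar to its Jordan form J, which has the same characteristic polynomial as A) gives
  χ_A(x) = x^4
which factors as x^4. The eigenvalues (with algebraic multiplicities) are λ = 0 with multiplicity 4.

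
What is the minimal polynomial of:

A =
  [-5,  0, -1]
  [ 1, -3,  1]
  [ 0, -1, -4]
x^3 + 12*x^2 + 48*x + 64

The characteristic polynomial is χ_A(x) = (x + 4)^3, so the eigenvalues are known. The minimal polynomial is
  m_A(x) = Π_λ (x − λ)^{k_λ}
where k_λ is the size of the *largest* Jordan block for λ (equivalently, the smallest k with (A − λI)^k v = 0 for every generalised eigenvector v of λ).

  λ = -4: largest Jordan block has size 3, contributing (x + 4)^3

So m_A(x) = (x + 4)^3 = x^3 + 12*x^2 + 48*x + 64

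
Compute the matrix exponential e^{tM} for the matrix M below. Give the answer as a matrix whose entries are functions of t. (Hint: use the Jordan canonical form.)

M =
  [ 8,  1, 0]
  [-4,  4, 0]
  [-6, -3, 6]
e^{tM} =
  [2*t*exp(6*t) + exp(6*t), t*exp(6*t), 0]
  [-4*t*exp(6*t), -2*t*exp(6*t) + exp(6*t), 0]
  [-6*t*exp(6*t), -3*t*exp(6*t), exp(6*t)]

Strategy: write M = P · J · P⁻¹ where J is a Jordan canonical form, so e^{tM} = P · e^{tJ} · P⁻¹, and e^{tJ} can be computed block-by-block.

M has Jordan form
J =
  [6, 1, 0]
  [0, 6, 0]
  [0, 0, 6]
(up to reordering of blocks).

Per-block formulas:
  For a 1×1 block at λ = 6: exp(t · [6]) = [e^(6t)].
  For a 2×2 Jordan block J_2(6): exp(t · J_2(6)) = e^(6t)·(I + t·N), where N is the 2×2 nilpotent shift.

After assembling e^{tJ} and conjugating by P, we get:

e^{tM} =
  [2*t*exp(6*t) + exp(6*t), t*exp(6*t), 0]
  [-4*t*exp(6*t), -2*t*exp(6*t) + exp(6*t), 0]
  [-6*t*exp(6*t), -3*t*exp(6*t), exp(6*t)]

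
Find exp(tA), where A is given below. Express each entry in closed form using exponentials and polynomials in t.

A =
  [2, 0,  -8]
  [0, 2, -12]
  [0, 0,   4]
e^{tA} =
  [exp(2*t), 0, -4*exp(4*t) + 4*exp(2*t)]
  [0, exp(2*t), -6*exp(4*t) + 6*exp(2*t)]
  [0, 0, exp(4*t)]

Strategy: write A = P · J · P⁻¹ where J is a Jordan canonical form, so e^{tA} = P · e^{tJ} · P⁻¹, and e^{tJ} can be computed block-by-block.

A has Jordan form
J =
  [2, 0, 0]
  [0, 2, 0]
  [0, 0, 4]
(up to reordering of blocks).

Per-block formulas:
  For a 1×1 block at λ = 4: exp(t · [4]) = [e^(4t)].
  For a 1×1 block at λ = 2: exp(t · [2]) = [e^(2t)].

After assembling e^{tJ} and conjugating by P, we get:

e^{tA} =
  [exp(2*t), 0, -4*exp(4*t) + 4*exp(2*t)]
  [0, exp(2*t), -6*exp(4*t) + 6*exp(2*t)]
  [0, 0, exp(4*t)]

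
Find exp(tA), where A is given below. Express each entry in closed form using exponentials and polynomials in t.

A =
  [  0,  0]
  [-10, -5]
e^{tA} =
  [1, 0]
  [-2 + 2*exp(-5*t), exp(-5*t)]

Strategy: write A = P · J · P⁻¹ where J is a Jordan canonical form, so e^{tA} = P · e^{tJ} · P⁻¹, and e^{tJ} can be computed block-by-block.

A has Jordan form
J =
  [-5, 0]
  [ 0, 0]
(up to reordering of blocks).

Per-block formulas:
  For a 1×1 block at λ = 0: exp(t · [0]) = [e^(0t)].
  For a 1×1 block at λ = -5: exp(t · [-5]) = [e^(-5t)].

After assembling e^{tJ} and conjugating by P, we get:

e^{tA} =
  [1, 0]
  [-2 + 2*exp(-5*t), exp(-5*t)]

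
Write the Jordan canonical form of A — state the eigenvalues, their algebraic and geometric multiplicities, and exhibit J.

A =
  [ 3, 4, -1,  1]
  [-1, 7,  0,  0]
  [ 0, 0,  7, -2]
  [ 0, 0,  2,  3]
J_3(5) ⊕ J_1(5)

The characteristic polynomial is
  det(x·I − A) = x^4 - 20*x^3 + 150*x^2 - 500*x + 625 = (x - 5)^4

Eigenvalues and multiplicities (the geometric multiplicity of λ is n − rank(A − λI), which equals the number of Jordan blocks for λ):
  λ = 5: algebraic multiplicity = 4, geometric multiplicity = 2

Determining the block sizes for each eigenvalue:
  λ = 5: with am = 4 and gm = 2, the partition is not yet determined (e.g. several partitions of 4 into 2 parts exist). Let N = A − (5)·I. Computing rank(N^1) = 2, rank(N^2) = 1, rank(N^3) = 0; the number of blocks of size ≥ j is rank(N^{j−1}) − rank(N^j), giving [2, 1, 1]. So we have 1 block(s) of size 3, 1 block(s) of size 1 → block sizes [3, 1]

Assembling the blocks gives a Jordan form
J =
  [5, 1, 0, 0]
  [0, 5, 1, 0]
  [0, 0, 5, 0]
  [0, 0, 0, 5]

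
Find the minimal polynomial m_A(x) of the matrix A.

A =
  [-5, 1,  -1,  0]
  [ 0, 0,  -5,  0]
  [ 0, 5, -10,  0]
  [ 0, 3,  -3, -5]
x^2 + 10*x + 25

The characteristic polynomial is χ_A(x) = (x + 5)^4, so the eigenvalues are known. The minimal polynomial is
  m_A(x) = Π_λ (x − λ)^{k_λ}
where k_λ is the size of the *largest* Jordan block for λ (equivalently, the smallest k with (A − λI)^k v = 0 for every generalised eigenvector v of λ).

  λ = -5: largest Jordan block has size 2, contributing (x + 5)^2

So m_A(x) = (x + 5)^2 = x^2 + 10*x + 25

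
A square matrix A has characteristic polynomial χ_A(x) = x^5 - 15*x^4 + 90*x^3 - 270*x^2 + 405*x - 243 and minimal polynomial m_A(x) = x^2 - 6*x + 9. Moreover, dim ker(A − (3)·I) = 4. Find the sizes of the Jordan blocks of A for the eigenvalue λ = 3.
Block sizes for λ = 3: [2, 1, 1, 1]

Step 1 — from the characteristic polynomial, algebraic multiplicity of λ = 3 is 5. From dim ker(A − (3)·I) = 4, there are exactly 4 Jordan blocks for λ = 3.
Step 2 — from the minimal polynomial, the factor (x − 3)^2 tells us the largest block for λ = 3 has size 2.
Step 3 — with total size 5, 4 blocks, and largest block 2, the block sizes (in nonincreasing order) are [2, 1, 1, 1].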